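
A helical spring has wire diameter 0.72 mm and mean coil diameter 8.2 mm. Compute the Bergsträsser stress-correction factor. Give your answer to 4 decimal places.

C = D/d = 8.2/0.72 = 11.3889
K_B = (4C+2)/(4C−3) = 47.556/42.556 = 1.1175

1.1175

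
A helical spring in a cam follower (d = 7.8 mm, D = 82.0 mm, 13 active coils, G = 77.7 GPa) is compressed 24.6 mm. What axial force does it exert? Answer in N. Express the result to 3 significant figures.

k = Gd⁴/(8D³N_a) = (77.7×10³)(7.8⁴)/(8·82.0³·13) = 5.0156 N/mm
F = k·δ = 5.0156 × 24.6 = 123.38 N

123 N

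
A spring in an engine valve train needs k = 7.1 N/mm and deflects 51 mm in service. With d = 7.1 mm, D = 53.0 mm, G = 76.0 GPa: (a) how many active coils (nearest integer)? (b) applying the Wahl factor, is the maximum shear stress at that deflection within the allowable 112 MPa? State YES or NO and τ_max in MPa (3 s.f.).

(a) 23 coils; (b) NO, τ_max = 162 MPa

N_a = Gd⁴/(8D³k) = (76.0×10³)(7.1⁴)/(8·53.0³·7.1) = 22.84 → N_a = 23
Actual rate k = Gd⁴/(8D³·23) = 7.0502 N/mm
Working load F = kδ = 7.0502·51 = 359.56 N
C = 53.0/7.1 = 7.4648; K_W = (4C−1)/(4C−4)+0.615/C = 1.1984
τ_max = K_W·8FD/(πd³) = 1.1984·135.59 = 162.49 MPa
τ_max > 112 MPa → exceeds allowable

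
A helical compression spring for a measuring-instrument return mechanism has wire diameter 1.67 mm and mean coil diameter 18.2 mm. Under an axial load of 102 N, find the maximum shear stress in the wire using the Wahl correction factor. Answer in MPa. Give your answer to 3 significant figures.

Spring index C = D/d = 18.2/1.67 = 10.8982
K_W = (4C−1)/(4C−4) + 0.615/C = 42.593/39.593 + 0.0564 = 1.1322
τ₀ = 8FD/(πd³) = 8·102·18.2/(π·1.67³) = 14851.2/14.632 = 1015 MPa
τ_max = K·τ₀ = 1.1322 × 1015 = 1149.2 MPa

1150 MPa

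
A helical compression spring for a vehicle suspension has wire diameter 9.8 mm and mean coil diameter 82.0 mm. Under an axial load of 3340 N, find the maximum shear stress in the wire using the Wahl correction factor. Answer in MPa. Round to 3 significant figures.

Spring index C = D/d = 82.0/9.8 = 8.3673
K_W = (4C−1)/(4C−4) + 0.615/C = 32.469/29.469 + 0.0735 = 1.1753
τ₀ = 8FD/(πd³) = 8·3340·82.0/(π·9.8³) = 2.19104e+06/2956.8 = 741.01 MPa
τ_max = K·τ₀ = 1.1753 × 741.01 = 870.91 MPa

871 MPa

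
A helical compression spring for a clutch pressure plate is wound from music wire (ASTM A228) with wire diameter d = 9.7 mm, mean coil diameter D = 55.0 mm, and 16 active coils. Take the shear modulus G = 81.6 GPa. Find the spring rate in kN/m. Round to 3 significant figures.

k = Gd⁴/(8D³N_a) = (81.6×10³ × 9.7⁴) / (8 × 55.0³ × 16)
  = 7.22399e+08 / 2.1296e+07 = 33.922 N/mm

33.9 kN/m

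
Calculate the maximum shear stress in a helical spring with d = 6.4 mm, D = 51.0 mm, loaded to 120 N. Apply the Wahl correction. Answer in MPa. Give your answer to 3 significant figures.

70.4 MPa

Spring index C = D/d = 51.0/6.4 = 7.9688
K_W = (4C−1)/(4C−4) + 0.615/C = 30.875/27.875 + 0.0772 = 1.1848
τ₀ = 8FD/(πd³) = 8·120·51.0/(π·6.4³) = 48960/823.55 = 59.45 MPa
τ_max = K·τ₀ = 1.1848 × 59.45 = 70.436 MPa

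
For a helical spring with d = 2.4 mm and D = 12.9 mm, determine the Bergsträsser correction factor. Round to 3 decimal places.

C = D/d = 12.9/2.4 = 5.3750
K_B = (4C+2)/(4C−3) = 23.500/18.500 = 1.2703

1.270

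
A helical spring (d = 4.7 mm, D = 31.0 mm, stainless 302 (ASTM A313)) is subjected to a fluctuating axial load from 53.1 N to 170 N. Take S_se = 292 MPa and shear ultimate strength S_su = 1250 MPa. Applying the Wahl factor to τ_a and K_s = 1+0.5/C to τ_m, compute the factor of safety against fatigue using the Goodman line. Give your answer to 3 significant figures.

3.85

C = D/d = 31.0/4.7 = 6.5957; K_W = (4C−1)/(4C−4)+0.615/C = 1.2273; K_s = 1+0.5/C = 1.0758
F_a = (F_max−F_min)/2 = 58.45 N; F_m = (F_max+F_min)/2 = 111.55 N
τ_a = K_W·8F_aD/(πd³) = 1.2273 × 44.442 = 54.542 MPa
τ_m = K_s·8F_mD/(πd³) = 1.0758 × 84.816 = 91.246 MPa
Goodman: 1/n_f = τ_a/S_se + τ_m/S_su = 54.542/292 + 91.246/1250 = 0.18679 + 0.07300 = 0.25979
n_f = 1/0.25979 = 3.849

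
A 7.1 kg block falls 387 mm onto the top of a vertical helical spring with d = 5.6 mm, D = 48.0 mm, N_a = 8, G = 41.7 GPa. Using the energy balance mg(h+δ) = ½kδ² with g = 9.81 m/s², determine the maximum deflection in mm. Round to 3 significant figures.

109 mm

k = Gd⁴/(8D³N_a) = (41.7×10³)(5.6⁴)/(8·48.0³·8) = 5.7941 N/mm
W = mg = 7.1 × 9.81 = 69.651 N
½kδ² − Wδ − Wh = 0 → δ = (W + √(W² + 2kWh))/k
δ = (69.651 + √(4851.3 + 312358))/5.7941 = (69.651 + 563.21)/5.7941 = 109.23 mm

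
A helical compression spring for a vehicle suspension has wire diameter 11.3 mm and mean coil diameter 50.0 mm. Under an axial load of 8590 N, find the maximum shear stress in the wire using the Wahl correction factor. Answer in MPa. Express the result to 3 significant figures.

1030 MPa

Spring index C = D/d = 50.0/11.3 = 4.4248
K_W = (4C−1)/(4C−4) + 0.615/C = 16.699/13.699 + 0.1390 = 1.3580
τ₀ = 8FD/(πd³) = 8·8590·50.0/(π·11.3³) = 3.436e+06/4533 = 758 MPa
τ_max = K·τ₀ = 1.3580 × 758 = 1029.3 MPa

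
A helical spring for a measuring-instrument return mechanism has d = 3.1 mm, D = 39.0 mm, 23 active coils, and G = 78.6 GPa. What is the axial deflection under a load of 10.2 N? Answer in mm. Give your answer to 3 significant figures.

k = Gd⁴/(8D³N_a) = (78.6×10³)(3.1⁴)/(8·39.0³·23) = 0.66506 N/mm
δ = F/k = 10.2 / 0.66506 = 15.337 mm

15.3 mm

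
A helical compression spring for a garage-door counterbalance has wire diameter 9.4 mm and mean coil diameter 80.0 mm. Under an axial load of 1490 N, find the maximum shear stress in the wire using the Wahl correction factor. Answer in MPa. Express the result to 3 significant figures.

428 MPa

Spring index C = D/d = 80.0/9.4 = 8.5106
K_W = (4C−1)/(4C−4) + 0.615/C = 33.043/30.043 + 0.0723 = 1.1721
τ₀ = 8FD/(πd³) = 8·1490·80.0/(π·9.4³) = 953600/2609.4 = 365.45 MPa
τ_max = K·τ₀ = 1.1721 × 365.45 = 428.36 MPa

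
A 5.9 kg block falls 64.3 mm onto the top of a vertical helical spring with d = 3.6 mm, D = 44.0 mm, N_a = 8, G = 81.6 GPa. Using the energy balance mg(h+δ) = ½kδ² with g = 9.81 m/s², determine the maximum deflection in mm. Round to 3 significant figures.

k = Gd⁴/(8D³N_a) = (81.6×10³)(3.6⁴)/(8·44.0³·8) = 2.514 N/mm
W = mg = 5.9 × 9.81 = 57.879 N
½kδ² − Wδ − Wh = 0 → δ = (W + √(W² + 2kWh))/k
δ = (57.879 + √(3350 + 18712.2))/2.514 = (57.879 + 148.53)/2.514 = 82.106 mm

82.1 mm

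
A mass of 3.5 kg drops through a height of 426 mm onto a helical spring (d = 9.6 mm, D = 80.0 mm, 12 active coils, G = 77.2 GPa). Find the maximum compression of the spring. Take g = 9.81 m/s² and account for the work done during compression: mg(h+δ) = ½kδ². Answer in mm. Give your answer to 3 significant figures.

k = Gd⁴/(8D³N_a) = (77.2×10³)(9.6⁴)/(8·80.0³·12) = 13.34 N/mm
W = mg = 3.5 × 9.81 = 34.335 N
½kδ² − Wδ − Wh = 0 → δ = (W + √(W² + 2kWh))/k
δ = (34.335 + √(1178.9 + 390245))/13.34 = (34.335 + 625.64)/13.34 = 49.473 mm

49.5 mm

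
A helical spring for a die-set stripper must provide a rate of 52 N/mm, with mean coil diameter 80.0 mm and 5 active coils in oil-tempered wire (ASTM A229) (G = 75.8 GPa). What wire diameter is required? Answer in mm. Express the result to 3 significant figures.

10.9 mm

d = (8D³N_a·k / G)^(1/4) = (8·80.0³·5·52 / (75.8×10³))^0.25
  = (14050)^0.25 = 10.8872 mm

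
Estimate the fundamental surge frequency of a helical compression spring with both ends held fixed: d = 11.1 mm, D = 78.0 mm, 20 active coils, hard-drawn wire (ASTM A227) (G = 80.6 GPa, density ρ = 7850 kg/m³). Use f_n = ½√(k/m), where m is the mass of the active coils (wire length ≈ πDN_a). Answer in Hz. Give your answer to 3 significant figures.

k = Gd⁴/(8D³N_a) = (80.6×10³)(11.1⁴)/(8·78.0³·20) = 16.115 N/mm = 16115 N/m
Wire length L = πDN_a = π·78.0·20 = 4900.9 mm
m = ρ·(πd²/4)·L = 7850 × 96.769×10⁻⁶ m² × 4.9009 m = 3.7229 kg
f_n = ½√(k/m) = 0.5·√(16115/3.7229) = 0.5·√(4328.6) = 32.896 Hz

32.9 Hz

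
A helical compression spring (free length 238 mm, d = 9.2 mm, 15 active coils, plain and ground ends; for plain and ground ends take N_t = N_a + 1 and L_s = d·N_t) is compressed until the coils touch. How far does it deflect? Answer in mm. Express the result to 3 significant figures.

90.8 mm

N_t = 16; L_s = 9.2·16 = 147.2 mm
δ_solid = L₀ − L_s = 238 − 147.2 = 90.8 mm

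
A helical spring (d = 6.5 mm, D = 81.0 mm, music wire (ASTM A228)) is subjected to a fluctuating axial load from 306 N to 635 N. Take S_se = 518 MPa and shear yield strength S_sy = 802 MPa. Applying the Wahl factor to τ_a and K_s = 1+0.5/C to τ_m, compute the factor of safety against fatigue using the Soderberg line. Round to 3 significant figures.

C = D/d = 81.0/6.5 = 12.4615; K_W = (4C−1)/(4C−4)+0.615/C = 1.1148; K_s = 1+0.5/C = 1.0401
F_a = (F_max−F_min)/2 = 164.5 N; F_m = (F_max+F_min)/2 = 470.5 N
τ_a = K_W·8F_aD/(πd³) = 1.1148 × 123.55 = 137.73 MPa
τ_m = K_s·8F_mD/(πd³) = 1.0401 × 353.38 = 367.56 MPa
Soderberg: 1/n_f = τ_a/S_se + τ_m/S_sy = 137.73/518 + 367.56/802 = 0.26590 + 0.45831 = 0.7242
n_f = 1/0.7242 = 1.381

1.38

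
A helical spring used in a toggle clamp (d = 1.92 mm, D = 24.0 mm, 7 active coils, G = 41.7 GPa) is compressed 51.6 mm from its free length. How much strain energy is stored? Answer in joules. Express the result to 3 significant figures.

k = Gd⁴/(8D³N_a) = (41.7×10³)(1.92⁴)/(8·24.0³·7) = 0.73201 N/mm
U = ½kδ² = 0.5 × 0.73201 × 51.6² = 974.52 N·mm = 0.97452 J

0.975 J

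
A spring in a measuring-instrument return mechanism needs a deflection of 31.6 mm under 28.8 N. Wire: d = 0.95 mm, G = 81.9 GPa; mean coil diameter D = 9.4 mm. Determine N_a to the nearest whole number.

11

Required rate k = F/δ = 28.8/31.6 = 0.91139 N/mm
N_a = Gd⁴/(8D³k) = (81.9×10³ × 0.95⁴)/(8 × 9.4³ × 0.91139)
    = 66708.1 / 6055.9 = 11.02 → 11 coils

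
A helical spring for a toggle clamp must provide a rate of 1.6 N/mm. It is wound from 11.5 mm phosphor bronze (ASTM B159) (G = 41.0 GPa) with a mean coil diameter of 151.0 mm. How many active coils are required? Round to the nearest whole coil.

N_a = Gd⁴/(8D³k) = (41.0×10³ × 11.5⁴)/(8 × 151.0³ × 1.6)
    = 7.17093e+08 / 4.40698e+07 = 16.27 → 16 coils

16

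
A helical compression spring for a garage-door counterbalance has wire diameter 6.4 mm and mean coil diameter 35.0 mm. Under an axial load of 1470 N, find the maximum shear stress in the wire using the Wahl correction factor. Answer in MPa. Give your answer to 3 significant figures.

640 MPa

Spring index C = D/d = 35.0/6.4 = 5.4688
K_W = (4C−1)/(4C−4) + 0.615/C = 20.875/17.875 + 0.1125 = 1.2803
τ₀ = 8FD/(πd³) = 8·1470·35.0/(π·6.4³) = 411600/823.55 = 499.79 MPa
τ_max = K·τ₀ = 1.2803 × 499.79 = 639.87 MPa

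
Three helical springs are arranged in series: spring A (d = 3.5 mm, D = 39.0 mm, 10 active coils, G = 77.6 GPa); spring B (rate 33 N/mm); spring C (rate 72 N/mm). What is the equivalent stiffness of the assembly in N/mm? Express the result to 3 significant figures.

k_A = Gd⁴/(8D³N_a) = (77.6×10³)(3.5⁴)/(8·39.0³·10) = 2.4539 N/mm
Series: 1/k_eq = 1/2.4539 + 1/33 + 1/72 = 0.45171; k_eq = 2.2138 N/mm

2.21 N/mm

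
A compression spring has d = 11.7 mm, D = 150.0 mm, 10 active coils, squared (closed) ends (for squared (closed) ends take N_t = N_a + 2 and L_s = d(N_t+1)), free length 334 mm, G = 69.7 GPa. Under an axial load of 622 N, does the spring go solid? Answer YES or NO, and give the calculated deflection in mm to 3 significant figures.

NO, δ = 129 mm

k = Gd⁴/(8D³N_a) = (69.7×10³)(11.7⁴)/(8·150.0³·10) = 4.8374 N/mm
N_t = 12; L_s = 11.7·13 = 152.1 mm; δ_solid = L₀ − L_s = 334 − 152.1 = 181.9 mm
δ = F/k = 622/4.8374 = 128.58 mm
δ < δ_solid → spring does not go solid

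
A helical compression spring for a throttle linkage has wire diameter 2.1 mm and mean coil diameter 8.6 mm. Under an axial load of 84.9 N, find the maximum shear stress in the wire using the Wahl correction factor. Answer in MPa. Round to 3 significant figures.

Spring index C = D/d = 8.6/2.1 = 4.0952
K_W = (4C−1)/(4C−4) + 0.615/C = 15.381/12.381 + 0.1502 = 1.3925
τ₀ = 8FD/(πd³) = 8·84.9·8.6/(π·2.1³) = 5841.12/29.094 = 200.77 MPa
τ_max = K·τ₀ = 1.3925 × 200.77 = 279.56 MPa

280 MPa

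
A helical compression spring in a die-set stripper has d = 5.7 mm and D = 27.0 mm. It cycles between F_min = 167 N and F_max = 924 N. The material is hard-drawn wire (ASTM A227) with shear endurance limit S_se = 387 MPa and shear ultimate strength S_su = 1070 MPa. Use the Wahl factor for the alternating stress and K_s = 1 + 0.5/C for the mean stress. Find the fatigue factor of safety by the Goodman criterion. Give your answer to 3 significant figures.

C = D/d = 27.0/5.7 = 4.7368; K_W = (4C−1)/(4C−4)+0.615/C = 1.3305; K_s = 1+0.5/C = 1.1056
F_a = (F_max−F_min)/2 = 378.5 N; F_m = (F_max+F_min)/2 = 545.5 N
τ_a = K_W·8F_aD/(πd³) = 1.3305 × 140.52 = 186.97 MPa
τ_m = K_s·8F_mD/(πd³) = 1.1056 × 202.52 = 223.9 MPa
Goodman: 1/n_f = τ_a/S_se + τ_m/S_su = 186.97/387 + 223.9/1070 = 0.48313 + 0.20925 = 0.69238
n_f = 1/0.69238 = 1.444

1.44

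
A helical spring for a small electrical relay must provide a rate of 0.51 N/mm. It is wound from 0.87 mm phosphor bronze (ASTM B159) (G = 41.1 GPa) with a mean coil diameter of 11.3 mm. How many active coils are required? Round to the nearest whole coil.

N_a = Gd⁴/(8D³k) = (41.1×10³ × 0.87⁴)/(8 × 11.3³ × 0.51)
    = 23546.1 / 5887.02 = 4 → 4 coils

4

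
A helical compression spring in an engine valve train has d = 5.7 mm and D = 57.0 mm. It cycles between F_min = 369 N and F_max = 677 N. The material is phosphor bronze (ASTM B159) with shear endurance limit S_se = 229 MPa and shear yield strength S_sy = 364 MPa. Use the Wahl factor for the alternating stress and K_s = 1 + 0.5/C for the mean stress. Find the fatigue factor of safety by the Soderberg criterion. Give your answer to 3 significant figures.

C = D/d = 57.0/5.7 = 10.0000; K_W = (4C−1)/(4C−4)+0.615/C = 1.1448; K_s = 1+0.5/C = 1.0500
F_a = (F_max−F_min)/2 = 154 N; F_m = (F_max+F_min)/2 = 523 N
τ_a = K_W·8F_aD/(πd³) = 1.1448 × 120.7 = 138.18 MPa
τ_m = K_s·8F_mD/(πd³) = 1.0500 × 409.91 = 430.41 MPa
Soderberg: 1/n_f = τ_a/S_se + τ_m/S_sy = 138.18/229 + 430.41/364 = 0.60342 + 1.18244 = 1.7859
n_f = 1/1.7859 = 0.56

0.560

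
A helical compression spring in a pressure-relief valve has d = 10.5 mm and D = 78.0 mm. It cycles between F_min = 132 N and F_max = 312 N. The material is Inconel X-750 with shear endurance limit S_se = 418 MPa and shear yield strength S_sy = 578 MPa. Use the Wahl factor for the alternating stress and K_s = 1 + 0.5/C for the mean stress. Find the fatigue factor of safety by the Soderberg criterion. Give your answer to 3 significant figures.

C = D/d = 78.0/10.5 = 7.4286; K_W = (4C−1)/(4C−4)+0.615/C = 1.1995; K_s = 1+0.5/C = 1.0673
F_a = (F_max−F_min)/2 = 90 N; F_m = (F_max+F_min)/2 = 222 N
τ_a = K_W·8F_aD/(πd³) = 1.1995 × 15.442 = 18.522 MPa
τ_m = K_s·8F_mD/(πd³) = 1.0673 × 38.091 = 40.655 MPa
Soderberg: 1/n_f = τ_a/S_se + τ_m/S_sy = 18.522/418 + 40.655/578 = 0.04431 + 0.07034 = 0.11465
n_f = 1/0.11465 = 8.722

8.72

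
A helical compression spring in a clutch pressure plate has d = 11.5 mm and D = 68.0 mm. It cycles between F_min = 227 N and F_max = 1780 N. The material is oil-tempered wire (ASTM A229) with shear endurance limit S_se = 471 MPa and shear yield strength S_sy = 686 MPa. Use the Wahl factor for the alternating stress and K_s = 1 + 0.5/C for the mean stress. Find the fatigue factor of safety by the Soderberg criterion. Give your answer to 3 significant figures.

2.40

C = D/d = 68.0/11.5 = 5.9130; K_W = (4C−1)/(4C−4)+0.615/C = 1.2567; K_s = 1+0.5/C = 1.0846
F_a = (F_max−F_min)/2 = 776.5 N; F_m = (F_max+F_min)/2 = 1003.5 N
τ_a = K_W·8F_aD/(πd³) = 1.2567 × 88.409 = 111.1 MPa
τ_m = K_s·8F_mD/(πd³) = 1.0846 × 114.25 = 123.92 MPa
Soderberg: 1/n_f = τ_a/S_se + τ_m/S_sy = 111.1/471 + 123.92/686 = 0.23588 + 0.18063 = 0.41652
n_f = 1/0.41652 = 2.401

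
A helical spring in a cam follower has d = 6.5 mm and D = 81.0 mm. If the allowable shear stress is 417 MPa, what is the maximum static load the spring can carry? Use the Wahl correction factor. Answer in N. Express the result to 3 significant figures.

C = D/d = 81.0/6.5 = 12.4615
K_W = (4C−1)/(4C−4) + 0.615/C = 48.846/45.846 + 0.0494 = 1.1148
τ_max = K·8FD/(πd³) → F_max = τ_allow·πd³/(8DK)
F_max = 417·π·6.5³/(8·81.0·1.1148) = 3.5977e+05/722.38 = 498.03 N

498 N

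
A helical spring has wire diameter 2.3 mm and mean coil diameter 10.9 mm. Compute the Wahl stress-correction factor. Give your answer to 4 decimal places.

C = D/d = 10.9/2.3 = 4.7391
K_W = (4C−1)/(4C−4) + 0.615/C = 17.957/14.957 + 0.1298 = 1.3304

1.3304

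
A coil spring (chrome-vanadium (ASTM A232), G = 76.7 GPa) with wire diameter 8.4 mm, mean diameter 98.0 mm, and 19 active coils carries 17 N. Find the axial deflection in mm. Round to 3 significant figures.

k = Gd⁴/(8D³N_a) = (76.7×10³)(8.4⁴)/(8·98.0³·19) = 2.6693 N/mm
δ = F/k = 17 / 2.6693 = 6.3688 mm

6.37 mm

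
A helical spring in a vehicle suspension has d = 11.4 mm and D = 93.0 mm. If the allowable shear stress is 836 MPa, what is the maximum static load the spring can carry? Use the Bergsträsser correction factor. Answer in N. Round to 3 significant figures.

C = D/d = 93.0/11.4 = 8.1579
K_B = (4C+2)/(4C−3) = 34.632/29.632 = 1.1687
τ_max = K·8FD/(πd³) → F_max = τ_allow·πd³/(8DK)
F_max = 836·π·11.4³/(8·93.0·1.1687) = 3.8911e+06/869.54 = 4474.9 N

4470 N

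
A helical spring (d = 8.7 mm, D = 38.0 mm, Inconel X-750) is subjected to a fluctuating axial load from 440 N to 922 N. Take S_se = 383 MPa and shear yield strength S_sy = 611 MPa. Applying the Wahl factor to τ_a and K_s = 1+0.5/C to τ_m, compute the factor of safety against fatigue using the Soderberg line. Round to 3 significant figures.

C = D/d = 38.0/8.7 = 4.3678; K_W = (4C−1)/(4C−4)+0.615/C = 1.3635; K_s = 1+0.5/C = 1.1145
F_a = (F_max−F_min)/2 = 241 N; F_m = (F_max+F_min)/2 = 681 N
τ_a = K_W·8F_aD/(πd³) = 1.3635 × 35.415 = 48.288 MPa
τ_m = K_s·8F_mD/(πd³) = 1.1145 × 100.07 = 111.53 MPa
Soderberg: 1/n_f = τ_a/S_se + τ_m/S_sy = 48.288/383 + 111.53/611 = 0.12608 + 0.18253 = 0.30861
n_f = 1/0.30861 = 3.24

3.24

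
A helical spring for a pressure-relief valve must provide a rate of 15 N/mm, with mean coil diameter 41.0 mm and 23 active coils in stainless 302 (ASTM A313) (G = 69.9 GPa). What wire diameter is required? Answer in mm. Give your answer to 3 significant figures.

7.22 mm

d = (8D³N_a·k / G)^(1/4) = (8·41.0³·23·15 / (69.9×10³))^0.25
  = (2721.3)^0.25 = 7.2226 mm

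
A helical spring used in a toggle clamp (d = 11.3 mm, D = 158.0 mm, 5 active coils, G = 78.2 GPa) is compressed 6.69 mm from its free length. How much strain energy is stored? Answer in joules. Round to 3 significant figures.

0.181 J

k = Gd⁴/(8D³N_a) = (78.2×10³)(11.3⁴)/(8·158.0³·5) = 8.0814 N/mm
U = ½kδ² = 0.5 × 8.0814 × 6.69² = 180.85 N·mm = 0.18085 J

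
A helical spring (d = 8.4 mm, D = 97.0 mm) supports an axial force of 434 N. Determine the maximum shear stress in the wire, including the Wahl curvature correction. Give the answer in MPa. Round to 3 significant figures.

Spring index C = D/d = 97.0/8.4 = 11.5476
K_W = (4C−1)/(4C−4) + 0.615/C = 45.190/42.190 + 0.0533 = 1.1244
τ₀ = 8FD/(πd³) = 8·434·97.0/(π·8.4³) = 336784/1862 = 180.87 MPa
τ_max = K·τ₀ = 1.1244 × 180.87 = 203.36 MPa

203 MPa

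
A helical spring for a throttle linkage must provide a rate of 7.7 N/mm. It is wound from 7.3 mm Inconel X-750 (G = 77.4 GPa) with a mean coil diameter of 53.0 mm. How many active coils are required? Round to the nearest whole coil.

24

N_a = Gd⁴/(8D³k) = (77.4×10³ × 7.3⁴)/(8 × 53.0³ × 7.7)
    = 2.19802e+08 / 9.17082e+06 = 23.97 → 24 coils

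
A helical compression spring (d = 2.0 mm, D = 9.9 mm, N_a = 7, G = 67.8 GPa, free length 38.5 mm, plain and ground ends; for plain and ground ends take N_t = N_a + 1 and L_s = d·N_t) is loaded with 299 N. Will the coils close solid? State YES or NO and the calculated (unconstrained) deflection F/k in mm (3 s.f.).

k = Gd⁴/(8D³N_a) = (67.8×10³)(2.0⁴)/(8·9.9³·7) = 19.964 N/mm
N_t = 8; L_s = 2.0·8 = 16 mm; δ_solid = L₀ − L_s = 38.5 − 16 = 22.5 mm
δ = F/k = 299/19.964 = 14.977 mm
δ < δ_solid → spring does not go solid

NO, δ = 15.0 mm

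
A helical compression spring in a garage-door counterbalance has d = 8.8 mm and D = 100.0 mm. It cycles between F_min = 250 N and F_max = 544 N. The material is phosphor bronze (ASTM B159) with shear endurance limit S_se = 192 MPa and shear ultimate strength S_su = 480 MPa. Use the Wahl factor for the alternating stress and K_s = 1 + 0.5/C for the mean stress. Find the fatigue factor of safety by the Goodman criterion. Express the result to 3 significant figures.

1.55

C = D/d = 100.0/8.8 = 11.3636; K_W = (4C−1)/(4C−4)+0.615/C = 1.1265; K_s = 1+0.5/C = 1.0440
F_a = (F_max−F_min)/2 = 147 N; F_m = (F_max+F_min)/2 = 397 N
τ_a = K_W·8F_aD/(πd³) = 1.1265 × 54.93 = 61.878 MPa
τ_m = K_s·8F_mD/(πd³) = 1.0440 × 148.35 = 154.88 MPa
Goodman: 1/n_f = τ_a/S_se + τ_m/S_su = 61.878/192 + 154.88/480 = 0.32228 + 0.32266 = 0.64494
n_f = 1/0.64494 = 1.551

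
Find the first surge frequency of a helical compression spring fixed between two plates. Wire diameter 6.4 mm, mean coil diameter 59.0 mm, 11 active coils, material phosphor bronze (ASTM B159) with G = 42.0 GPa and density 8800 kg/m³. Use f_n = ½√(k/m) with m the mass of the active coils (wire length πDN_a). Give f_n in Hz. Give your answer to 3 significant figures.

k = Gd⁴/(8D³N_a) = (42.0×10³)(6.4⁴)/(8·59.0³·11) = 3.8988 N/mm = 3898.8 N/m
Wire length L = πDN_a = π·59.0·11 = 2038.9 mm
m = ρ·(πd²/4)·L = 8800 × 32.17×10⁻⁶ m² × 2.0389 m = 0.5772 kg
f_n = ½√(k/m) = 0.5·√(3898.8/0.5772) = 0.5·√(6754.7) = 41.093 Hz

41.1 Hz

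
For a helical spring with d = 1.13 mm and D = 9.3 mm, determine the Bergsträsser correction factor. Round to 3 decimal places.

C = D/d = 9.3/1.13 = 8.2301
K_B = (4C+2)/(4C−3) = 34.920/29.920 = 1.1671

1.167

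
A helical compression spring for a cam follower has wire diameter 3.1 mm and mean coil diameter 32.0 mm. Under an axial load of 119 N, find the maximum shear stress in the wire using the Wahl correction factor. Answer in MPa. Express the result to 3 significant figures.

371 MPa

Spring index C = D/d = 32.0/3.1 = 10.3226
K_W = (4C−1)/(4C−4) + 0.615/C = 40.290/37.290 + 0.0596 = 1.1400
τ₀ = 8FD/(πd³) = 8·119·32.0/(π·3.1³) = 30464/93.591 = 325.5 MPa
τ_max = K·τ₀ = 1.1400 × 325.5 = 371.08 MPa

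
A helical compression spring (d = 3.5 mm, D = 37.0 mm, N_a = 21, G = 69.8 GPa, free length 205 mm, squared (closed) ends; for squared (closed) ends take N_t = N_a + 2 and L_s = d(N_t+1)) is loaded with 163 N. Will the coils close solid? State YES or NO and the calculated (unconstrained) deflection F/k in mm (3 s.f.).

YES, δ = 132 mm

k = Gd⁴/(8D³N_a) = (69.8×10³)(3.5⁴)/(8·37.0³·21) = 1.2309 N/mm
N_t = 23; L_s = 3.5·24 = 84 mm; δ_solid = L₀ − L_s = 205 − 84 = 121 mm
δ = F/k = 163/1.2309 = 132.43 mm
δ ≥ δ_solid → spring goes solid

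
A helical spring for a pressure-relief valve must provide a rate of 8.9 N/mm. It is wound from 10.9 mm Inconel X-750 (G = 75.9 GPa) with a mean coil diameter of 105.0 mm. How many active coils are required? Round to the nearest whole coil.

13

N_a = Gd⁴/(8D³k) = (75.9×10³ × 10.9⁴)/(8 × 105.0³ × 8.9)
    = 1.07139e+09 / 8.24229e+07 = 13 → 13 coils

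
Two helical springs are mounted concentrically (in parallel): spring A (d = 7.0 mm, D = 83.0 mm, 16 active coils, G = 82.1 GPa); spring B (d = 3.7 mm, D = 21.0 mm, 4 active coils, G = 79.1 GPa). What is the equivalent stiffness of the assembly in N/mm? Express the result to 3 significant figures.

k_A = Gd⁴/(8D³N_a) = (82.1×10³)(7.0⁴)/(8·83.0³·16) = 2.6933 N/mm
k_B = Gd⁴/(8D³N_a) = (79.1×10³)(3.7⁴)/(8·21.0³·4) = 50.024 N/mm
Parallel: k_eq = 2.6933 + 50.024 = 52.717 N/mm

52.7 N/mm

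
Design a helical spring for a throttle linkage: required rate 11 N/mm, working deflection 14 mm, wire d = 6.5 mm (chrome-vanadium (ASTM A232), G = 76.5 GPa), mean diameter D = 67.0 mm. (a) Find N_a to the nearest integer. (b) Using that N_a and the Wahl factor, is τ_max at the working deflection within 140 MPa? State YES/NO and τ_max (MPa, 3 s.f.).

N_a = Gd⁴/(8D³k) = (76.5×10³)(6.5⁴)/(8·67.0³·11) = 5.16 → N_a = 5
Actual rate k = Gd⁴/(8D³·5) = 11.351 N/mm
Working load F = kδ = 11.351·14 = 158.91 N
C = 67.0/6.5 = 10.3077; K_W = (4C−1)/(4C−4)+0.615/C = 1.1402
τ_max = K_W·8FD/(πd³) = 1.1402·98.726 = 112.57 MPa
τ_max ≤ 140 MPa → acceptable

(a) 5 coils; (b) YES, τ_max = 113 MPa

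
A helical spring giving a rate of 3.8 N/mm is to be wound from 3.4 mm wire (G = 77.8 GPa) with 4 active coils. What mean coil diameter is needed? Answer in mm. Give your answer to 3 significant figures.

44.1 mm

D = (Gd⁴/(8N_a·k))^(1/3) = (77.8×10³·3.4⁴/(8·4·3.8))^(1/3)
  = (85499.1)^(1/3) = 44.0542 mm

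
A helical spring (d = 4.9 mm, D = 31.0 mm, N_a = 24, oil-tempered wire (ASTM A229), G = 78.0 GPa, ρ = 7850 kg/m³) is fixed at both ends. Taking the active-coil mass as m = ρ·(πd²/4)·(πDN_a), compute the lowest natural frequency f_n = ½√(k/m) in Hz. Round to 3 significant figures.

k = Gd⁴/(8D³N_a) = (78.0×10³)(4.9⁴)/(8·31.0³·24) = 7.8613 N/mm = 7861.3 N/m
Wire length L = πDN_a = π·31.0·24 = 2337.3 mm
m = ρ·(πd²/4)·L = 7850 × 18.857×10⁻⁶ m² × 2.3373 m = 0.346 kg
f_n = ½√(k/m) = 0.5·√(7861.3/0.346) = 0.5·√(22721) = 75.367 Hz

75.4 Hz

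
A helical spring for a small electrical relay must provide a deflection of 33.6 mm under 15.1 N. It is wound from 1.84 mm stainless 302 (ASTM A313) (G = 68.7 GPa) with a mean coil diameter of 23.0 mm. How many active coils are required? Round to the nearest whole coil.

Required rate k = F/δ = 15.1/33.6 = 0.4494 N/mm
N_a = Gd⁴/(8D³k) = (68.7×10³ × 1.84⁴)/(8 × 23.0³ × 0.4494)
    = 787459 / 43743.3 = 18 → 18 coils

18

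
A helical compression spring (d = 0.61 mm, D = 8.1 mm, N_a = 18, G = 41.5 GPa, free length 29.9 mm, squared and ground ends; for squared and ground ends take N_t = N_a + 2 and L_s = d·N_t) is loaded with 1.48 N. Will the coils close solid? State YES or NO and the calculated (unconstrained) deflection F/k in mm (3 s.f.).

k = Gd⁴/(8D³N_a) = (41.5×10³)(0.61⁴)/(8·8.1³·18) = 0.075084 N/mm
N_t = 20; L_s = 0.61·20 = 12.2 mm; δ_solid = L₀ − L_s = 29.9 − 12.2 = 17.7 mm
δ = F/k = 1.48/0.075084 = 19.711 mm
δ ≥ δ_solid → spring goes solid

YES, δ = 19.7 mm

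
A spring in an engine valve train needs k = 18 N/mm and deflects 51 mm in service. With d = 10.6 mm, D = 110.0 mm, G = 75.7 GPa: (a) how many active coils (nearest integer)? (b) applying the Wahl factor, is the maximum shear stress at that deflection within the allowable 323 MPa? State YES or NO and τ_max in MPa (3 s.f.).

N_a = Gd⁴/(8D³k) = (75.7×10³)(10.6⁴)/(8·110.0³·18) = 4.986 → N_a = 5
Actual rate k = Gd⁴/(8D³·5) = 17.951 N/mm
Working load F = kδ = 17.951·51 = 915.49 N
C = 110.0/10.6 = 10.3774; K_W = (4C−1)/(4C−4)+0.615/C = 1.1392
τ_max = K_W·8FD/(πd³) = 1.1392·215.31 = 245.29 MPa
τ_max ≤ 323 MPa → acceptable

(a) 5 coils; (b) YES, τ_max = 245 MPa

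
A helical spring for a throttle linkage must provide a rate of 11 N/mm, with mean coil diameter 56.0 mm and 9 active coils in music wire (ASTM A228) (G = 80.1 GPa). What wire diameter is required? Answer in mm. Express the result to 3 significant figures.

d = (8D³N_a·k / G)^(1/4) = (8·56.0³·9·11 / (80.1×10³))^0.25
  = (1736.4)^0.25 = 6.4553 mm

6.46 mm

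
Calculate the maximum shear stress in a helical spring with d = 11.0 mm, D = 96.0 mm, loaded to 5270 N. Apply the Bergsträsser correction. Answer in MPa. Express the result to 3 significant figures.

Spring index C = D/d = 96.0/11.0 = 8.7273
K_B = (4C+2)/(4C−3) = 36.909/31.909 = 1.1567
τ₀ = 8FD/(πd³) = 8·5270·96.0/(π·11.0³) = 4.04736e+06/4181.5 = 967.93 MPa
τ_max = K·τ₀ = 1.1567 × 967.93 = 1119.6 MPa

1120 MPa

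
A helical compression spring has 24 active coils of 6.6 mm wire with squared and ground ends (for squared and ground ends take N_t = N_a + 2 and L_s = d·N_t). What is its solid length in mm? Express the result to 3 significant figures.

squared and ground ends: N_t = N_a + 2 = 24 + 2 = 26
L_s = d·N_t = 6.6 × 26 = 171.6 mm

172 mm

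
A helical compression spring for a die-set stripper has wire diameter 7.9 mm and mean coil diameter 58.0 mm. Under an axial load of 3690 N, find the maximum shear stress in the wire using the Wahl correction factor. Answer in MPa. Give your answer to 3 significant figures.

Spring index C = D/d = 58.0/7.9 = 7.3418
K_W = (4C−1)/(4C−4) + 0.615/C = 28.367/25.367 + 0.0838 = 1.2020
τ₀ = 8FD/(πd³) = 8·3690·58.0/(π·7.9³) = 1.71216e+06/1548.9 = 1105.4 MPa
τ_max = K·τ₀ = 1.2020 × 1105.4 = 1328.7 MPa

1330 MPa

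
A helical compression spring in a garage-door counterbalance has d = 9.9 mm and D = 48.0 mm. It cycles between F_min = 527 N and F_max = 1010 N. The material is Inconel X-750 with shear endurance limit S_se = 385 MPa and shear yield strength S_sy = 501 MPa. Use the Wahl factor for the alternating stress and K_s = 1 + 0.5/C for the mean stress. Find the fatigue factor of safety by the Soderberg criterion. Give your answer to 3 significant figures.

3.15

C = D/d = 48.0/9.9 = 4.8485; K_W = (4C−1)/(4C−4)+0.615/C = 1.3217; K_s = 1+0.5/C = 1.1031
F_a = (F_max−F_min)/2 = 241.5 N; F_m = (F_max+F_min)/2 = 768.5 N
τ_a = K_W·8F_aD/(πd³) = 1.3217 × 30.422 = 40.21 MPa
τ_m = K_s·8F_mD/(πd³) = 1.1031 × 96.81 = 106.79 MPa
Soderberg: 1/n_f = τ_a/S_se + τ_m/S_sy = 40.21/385 + 106.79/501 = 0.10444 + 0.21316 = 0.3176
n_f = 1/0.3176 = 3.149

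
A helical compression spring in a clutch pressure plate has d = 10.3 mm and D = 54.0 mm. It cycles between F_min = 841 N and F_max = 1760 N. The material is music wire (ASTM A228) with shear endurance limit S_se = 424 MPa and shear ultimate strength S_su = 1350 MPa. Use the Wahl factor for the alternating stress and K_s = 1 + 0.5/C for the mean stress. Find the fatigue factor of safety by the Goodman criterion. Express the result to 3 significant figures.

3.23

C = D/d = 54.0/10.3 = 5.2427; K_W = (4C−1)/(4C−4)+0.615/C = 1.2941; K_s = 1+0.5/C = 1.0954
F_a = (F_max−F_min)/2 = 459.5 N; F_m = (F_max+F_min)/2 = 1300.5 N
τ_a = K_W·8F_aD/(πd³) = 1.2941 × 57.824 = 74.829 MPa
τ_m = K_s·8F_mD/(πd³) = 1.0954 × 163.66 = 179.26 MPa
Goodman: 1/n_f = τ_a/S_se + τ_m/S_su = 74.829/424 + 179.26/1350 = 0.17648 + 0.13279 = 0.30927
n_f = 1/0.30927 = 3.233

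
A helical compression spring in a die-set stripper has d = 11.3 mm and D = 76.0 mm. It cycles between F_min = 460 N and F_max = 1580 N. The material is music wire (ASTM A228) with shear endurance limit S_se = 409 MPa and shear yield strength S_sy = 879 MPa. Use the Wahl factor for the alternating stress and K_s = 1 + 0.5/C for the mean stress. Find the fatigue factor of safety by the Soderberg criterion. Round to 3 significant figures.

2.55

C = D/d = 76.0/11.3 = 6.7257; K_W = (4C−1)/(4C−4)+0.615/C = 1.2224; K_s = 1+0.5/C = 1.0743
F_a = (F_max−F_min)/2 = 560 N; F_m = (F_max+F_min)/2 = 1020 N
τ_a = K_W·8F_aD/(πd³) = 1.2224 × 75.111 = 91.819 MPa
τ_m = K_s·8F_mD/(πd³) = 1.0743 × 136.81 = 146.98 MPa
Soderberg: 1/n_f = τ_a/S_se + τ_m/S_sy = 91.819/409 + 146.98/879 = 0.22450 + 0.16721 = 0.39171
n_f = 1/0.39171 = 2.553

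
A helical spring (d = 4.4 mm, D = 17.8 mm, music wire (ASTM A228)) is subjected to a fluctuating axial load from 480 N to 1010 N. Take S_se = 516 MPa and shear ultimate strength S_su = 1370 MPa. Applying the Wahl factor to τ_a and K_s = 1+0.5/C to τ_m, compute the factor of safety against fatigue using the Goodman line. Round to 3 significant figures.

C = D/d = 17.8/4.4 = 4.0455; K_W = (4C−1)/(4C−4)+0.615/C = 1.3983; K_s = 1+0.5/C = 1.1236
F_a = (F_max−F_min)/2 = 265 N; F_m = (F_max+F_min)/2 = 745 N
τ_a = K_W·8F_aD/(πd³) = 1.3983 × 141.01 = 197.17 MPa
τ_m = K_s·8F_mD/(πd³) = 1.1236 × 396.42 = 445.42 MPa
Goodman: 1/n_f = τ_a/S_se + τ_m/S_su = 197.17/516 + 445.42/1370 = 0.38212 + 0.32512 = 0.70724
n_f = 1/0.70724 = 1.414

1.41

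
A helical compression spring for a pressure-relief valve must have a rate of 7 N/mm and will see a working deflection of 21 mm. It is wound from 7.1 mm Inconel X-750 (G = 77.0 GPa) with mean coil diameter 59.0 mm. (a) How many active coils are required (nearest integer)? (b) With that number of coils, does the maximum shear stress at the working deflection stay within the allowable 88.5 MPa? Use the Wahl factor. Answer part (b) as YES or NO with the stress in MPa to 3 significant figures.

(a) 17 coils; (b) YES, τ_max = 72.7 MPa

N_a = Gd⁴/(8D³k) = (77.0×10³)(7.1⁴)/(8·59.0³·7) = 17.01 → N_a = 17
Actual rate k = Gd⁴/(8D³·17) = 7.0053 N/mm
Working load F = kδ = 7.0053·21 = 147.11 N
C = 59.0/7.1 = 8.3099; K_W = (4C−1)/(4C−4)+0.615/C = 1.1766
τ_max = K_W·8FD/(πd³) = 1.1766·61.754 = 72.66 MPa
τ_max ≤ 88.5 MPa → acceptable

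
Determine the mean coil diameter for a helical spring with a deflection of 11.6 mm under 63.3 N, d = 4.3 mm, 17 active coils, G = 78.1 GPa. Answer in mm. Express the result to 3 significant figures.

33.0 mm

Required rate k = F/δ = 63.3/11.6 = 5.4569 N/mm
D = (Gd⁴/(8N_a·k))^(1/3) = (78.1×10³·4.3⁴/(8·17·5.4569))^(1/3)
  = (35978.3)^(1/3) = 33.0126 mm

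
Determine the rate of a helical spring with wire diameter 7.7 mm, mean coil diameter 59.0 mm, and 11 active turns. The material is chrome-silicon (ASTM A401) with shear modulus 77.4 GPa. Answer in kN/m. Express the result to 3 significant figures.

k = Gd⁴/(8D³N_a) = (77.4×10³ × 7.7⁴) / (8 × 59.0³ × 11)
  = 2.72085e+08 / 1.80734e+07 = 15.054 N/mm

15.1 kN/m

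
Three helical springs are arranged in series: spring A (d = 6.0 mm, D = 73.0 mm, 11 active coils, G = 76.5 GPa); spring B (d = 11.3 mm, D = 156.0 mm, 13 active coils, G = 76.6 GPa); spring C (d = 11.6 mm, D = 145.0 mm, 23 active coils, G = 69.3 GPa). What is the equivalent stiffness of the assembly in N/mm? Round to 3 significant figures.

k_A = Gd⁴/(8D³N_a) = (76.5×10³)(6.0⁴)/(8·73.0³·11) = 2.8961 N/mm
k_B = Gd⁴/(8D³N_a) = (76.6×10³)(11.3⁴)/(8·156.0³·13) = 3.1633 N/mm
k_C = Gd⁴/(8D³N_a) = (69.3×10³)(11.6⁴)/(8·145.0³·23) = 2.2369 N/mm
Series: 1/k_eq = 1/2.8961 + 1/3.1633 + 1/2.2369 = 1.1085; k_eq = 0.90214 N/mm

0.902 N/mm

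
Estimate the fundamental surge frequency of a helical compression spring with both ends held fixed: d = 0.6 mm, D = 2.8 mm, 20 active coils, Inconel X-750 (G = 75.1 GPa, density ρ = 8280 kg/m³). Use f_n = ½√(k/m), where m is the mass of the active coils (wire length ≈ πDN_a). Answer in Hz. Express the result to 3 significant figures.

1300 Hz

k = Gd⁴/(8D³N_a) = (75.1×10³)(0.6⁴)/(8·2.8³·20) = 2.7711 N/mm = 2771.1 N/m
Wire length L = πDN_a = π·2.8·20 = 175.93 mm
m = ρ·(πd²/4)·L = 8280 × 0.28274×10⁻⁶ m² × 0.17593 m = 0.00041187 kg
f_n = ½√(k/m) = 0.5·√(2771.1/0.00041187) = 0.5·√(6.7281e+06) = 1296.9 Hz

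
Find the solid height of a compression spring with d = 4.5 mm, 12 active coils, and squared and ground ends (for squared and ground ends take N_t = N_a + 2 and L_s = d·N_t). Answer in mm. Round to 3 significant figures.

squared and ground ends: N_t = N_a + 2 = 12 + 2 = 14
L_s = d·N_t = 4.5 × 14 = 63 mm

63.0 mm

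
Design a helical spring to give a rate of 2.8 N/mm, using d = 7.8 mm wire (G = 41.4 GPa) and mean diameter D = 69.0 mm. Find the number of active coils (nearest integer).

N_a = Gd⁴/(8D³k) = (41.4×10³ × 7.8⁴)/(8 × 69.0³ × 2.8)
    = 1.53242e+08 / 7.3586e+06 = 20.82 → 21 coils

21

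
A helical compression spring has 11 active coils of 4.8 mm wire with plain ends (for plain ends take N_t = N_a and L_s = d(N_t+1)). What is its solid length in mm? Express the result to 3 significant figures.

plain ends: N_t = N_a = 11
L_s = d·(N_t+1) = 4.8 × 12 = 57.6 mm

57.6 mm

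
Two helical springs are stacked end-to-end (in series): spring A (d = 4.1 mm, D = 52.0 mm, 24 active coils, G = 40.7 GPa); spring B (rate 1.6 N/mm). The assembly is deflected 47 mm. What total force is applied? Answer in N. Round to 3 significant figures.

k_A = Gd⁴/(8D³N_a) = (40.7×10³)(4.1⁴)/(8·52.0³·24) = 0.42601 N/mm
Series: 1/k_eq = 1/0.42601 + 1/1.6 = 2.9724; k_eq = 0.33643 N/mm
F = k_eq·δ = 0.33643·47 = 15.812 N

15.8 N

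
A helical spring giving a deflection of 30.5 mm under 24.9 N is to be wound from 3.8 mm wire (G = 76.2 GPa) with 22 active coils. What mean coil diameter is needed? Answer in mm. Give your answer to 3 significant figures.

48.0 mm

Required rate k = F/δ = 24.9/30.5 = 0.81639 N/mm
D = (Gd⁴/(8N_a·k))^(1/3) = (76.2×10³·3.8⁴/(8·22·0.81639))^(1/3)
  = (110580)^(1/3) = 47.9983 mm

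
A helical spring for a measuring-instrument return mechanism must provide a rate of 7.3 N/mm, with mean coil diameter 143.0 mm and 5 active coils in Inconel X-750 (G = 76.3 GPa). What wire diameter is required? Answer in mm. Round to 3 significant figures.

10.3 mm

d = (8D³N_a·k / G)^(1/4) = (8·143.0³·5·7.3 / (76.3×10³))^0.25
  = (11191)^0.25 = 10.2853 mm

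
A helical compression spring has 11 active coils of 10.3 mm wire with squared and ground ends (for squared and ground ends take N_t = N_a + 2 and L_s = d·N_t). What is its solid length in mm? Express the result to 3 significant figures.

squared and ground ends: N_t = N_a + 2 = 11 + 2 = 13
L_s = d·N_t = 10.3 × 13 = 133.9 mm

134 mm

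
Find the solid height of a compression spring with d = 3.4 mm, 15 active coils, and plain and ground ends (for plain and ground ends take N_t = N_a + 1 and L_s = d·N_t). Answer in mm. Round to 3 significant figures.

plain and ground ends: N_t = N_a + 1 = 15 + 1 = 16
L_s = d·N_t = 3.4 × 16 = 54.4 mm

54.4 mm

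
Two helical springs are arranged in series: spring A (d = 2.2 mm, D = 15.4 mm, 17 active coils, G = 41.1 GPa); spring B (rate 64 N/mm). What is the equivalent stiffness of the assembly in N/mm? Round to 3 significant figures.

k_A = Gd⁴/(8D³N_a) = (41.1×10³)(2.2⁴)/(8·15.4³·17) = 1.9383 N/mm
Series: 1/k_eq = 1/1.9383 + 1/64 = 0.53153; k_eq = 1.8814 N/mm

1.88 N/mm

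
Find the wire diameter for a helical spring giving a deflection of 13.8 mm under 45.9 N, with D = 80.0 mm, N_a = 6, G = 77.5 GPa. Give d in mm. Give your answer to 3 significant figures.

5.70 mm

Required rate k = F/δ = 45.9/13.8 = 3.3261 N/mm
d = (8D³N_a·k / G)^(1/4) = (8·80.0³·6·3.3261 / (77.5×10³))^0.25
  = (1054.7)^0.25 = 5.6988 mm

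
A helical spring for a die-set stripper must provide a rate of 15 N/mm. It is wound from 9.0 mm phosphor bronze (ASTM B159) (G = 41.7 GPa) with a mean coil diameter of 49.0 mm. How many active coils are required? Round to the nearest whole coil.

19

N_a = Gd⁴/(8D³k) = (41.7×10³ × 9.0⁴)/(8 × 49.0³ × 15)
    = 2.73594e+08 / 1.41179e+07 = 19.38 → 19 coils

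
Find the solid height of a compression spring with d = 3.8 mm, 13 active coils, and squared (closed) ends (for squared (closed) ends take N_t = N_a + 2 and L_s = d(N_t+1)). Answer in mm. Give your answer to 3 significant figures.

60.8 mm

squared (closed) ends: N_t = N_a + 2 = 13 + 2 = 15
L_s = d·(N_t+1) = 3.8 × 16 = 60.8 mm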